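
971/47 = 20+31/47 =20.66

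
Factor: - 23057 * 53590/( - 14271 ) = 1235624630/14271= 2^1*3^( - 1)*5^1*23^1*67^ ( - 1) * 71^( -1)*233^1*23057^1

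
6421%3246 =3175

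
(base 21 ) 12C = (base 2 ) 111101111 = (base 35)e5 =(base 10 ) 495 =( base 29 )h2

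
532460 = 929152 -396692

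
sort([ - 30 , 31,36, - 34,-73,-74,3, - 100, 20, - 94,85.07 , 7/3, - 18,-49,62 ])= [ - 100, - 94,  -  74  , - 73, - 49, -34,-30, - 18,  7/3,3,20,31,36,62, 85.07 ] 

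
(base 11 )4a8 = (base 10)602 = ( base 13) 374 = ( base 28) le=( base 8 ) 1132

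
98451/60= 32817/20 = 1640.85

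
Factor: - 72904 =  - 2^3*13^1*701^1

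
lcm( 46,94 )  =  2162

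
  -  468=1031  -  1499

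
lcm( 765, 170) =1530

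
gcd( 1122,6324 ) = 102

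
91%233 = 91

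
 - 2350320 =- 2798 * 840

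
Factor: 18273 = 3^1*6091^1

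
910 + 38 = 948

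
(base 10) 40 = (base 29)1B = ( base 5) 130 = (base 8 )50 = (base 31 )19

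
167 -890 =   -  723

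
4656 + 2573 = 7229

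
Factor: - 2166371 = - 47^1*46093^1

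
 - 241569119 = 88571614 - 330140733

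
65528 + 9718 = 75246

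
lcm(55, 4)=220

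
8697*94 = 817518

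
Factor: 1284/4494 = 2^1*7^(-1) = 2/7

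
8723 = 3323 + 5400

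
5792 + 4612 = 10404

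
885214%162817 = 71129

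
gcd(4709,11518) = 1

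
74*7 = 518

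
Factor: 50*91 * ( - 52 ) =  - 2^3* 5^2 * 7^1*13^2 = -236600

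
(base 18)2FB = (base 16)3a1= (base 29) 131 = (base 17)33B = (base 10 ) 929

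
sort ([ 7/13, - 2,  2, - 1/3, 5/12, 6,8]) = [- 2, - 1/3, 5/12, 7/13 , 2, 6, 8]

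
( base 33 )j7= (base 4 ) 21322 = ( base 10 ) 634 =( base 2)1001111010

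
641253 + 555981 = 1197234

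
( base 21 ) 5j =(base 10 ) 124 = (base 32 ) 3S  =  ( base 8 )174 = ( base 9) 147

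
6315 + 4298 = 10613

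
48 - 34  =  14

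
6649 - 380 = 6269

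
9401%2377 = 2270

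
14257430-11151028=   3106402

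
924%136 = 108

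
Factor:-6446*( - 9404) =60618184 = 2^3*11^1*293^1*2351^1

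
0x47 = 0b1000111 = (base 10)71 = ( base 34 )23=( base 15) 4b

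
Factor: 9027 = 3^2 * 17^1*59^1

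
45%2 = 1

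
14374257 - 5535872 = 8838385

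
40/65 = 8/13 = 0.62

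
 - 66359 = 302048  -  368407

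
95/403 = 95/403 = 0.24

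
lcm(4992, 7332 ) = 234624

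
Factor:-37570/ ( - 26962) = 5^1*17^1*61^ (-1) = 85/61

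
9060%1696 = 580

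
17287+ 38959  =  56246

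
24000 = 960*25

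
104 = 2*52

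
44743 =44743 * 1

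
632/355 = 632/355 = 1.78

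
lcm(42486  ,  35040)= 3398880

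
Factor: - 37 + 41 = 4 = 2^2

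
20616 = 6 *3436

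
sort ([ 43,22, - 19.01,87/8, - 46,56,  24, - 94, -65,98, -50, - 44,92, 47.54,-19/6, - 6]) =[ - 94, - 65 , - 50,-46, - 44, - 19.01, - 6,  -  19/6 , 87/8  ,  22,24,43,47.54,56,92,98 ] 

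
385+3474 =3859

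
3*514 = 1542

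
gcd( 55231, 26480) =1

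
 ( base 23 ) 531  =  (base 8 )5233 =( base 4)222123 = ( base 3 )10201120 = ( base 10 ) 2715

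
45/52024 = 45/52024  =  0.00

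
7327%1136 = 511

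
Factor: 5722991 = 5722991^1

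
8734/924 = 9 + 19/42 = 9.45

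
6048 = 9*672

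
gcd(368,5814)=2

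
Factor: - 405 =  - 3^4 *5^1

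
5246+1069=6315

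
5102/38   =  134 + 5/19 = 134.26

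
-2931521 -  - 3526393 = 594872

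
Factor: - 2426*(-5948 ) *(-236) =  - 2^5*59^1 * 1213^1*1487^1 = -3405444128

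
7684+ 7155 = 14839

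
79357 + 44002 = 123359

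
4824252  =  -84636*( - 57) 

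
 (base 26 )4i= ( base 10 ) 122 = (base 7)233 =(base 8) 172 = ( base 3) 11112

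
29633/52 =29633/52 = 569.87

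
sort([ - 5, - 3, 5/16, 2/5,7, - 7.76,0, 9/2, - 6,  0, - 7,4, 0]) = [ - 7.76, - 7, - 6, - 5, - 3,0,0, 0, 5/16,2/5,4, 9/2,7 ]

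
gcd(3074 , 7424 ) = 58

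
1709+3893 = 5602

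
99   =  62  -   - 37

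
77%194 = 77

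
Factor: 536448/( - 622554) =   -  704/817 = - 2^6*11^1*19^( - 1 )*43^(-1)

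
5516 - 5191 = 325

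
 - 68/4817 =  - 1 + 4749/4817 = - 0.01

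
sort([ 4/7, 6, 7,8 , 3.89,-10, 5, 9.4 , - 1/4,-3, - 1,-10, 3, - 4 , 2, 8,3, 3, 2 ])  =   [-10, - 10, - 4 , - 3, - 1, - 1/4, 4/7,2, 2,3, 3, 3, 3.89, 5, 6, 7,8, 8, 9.4]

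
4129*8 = 33032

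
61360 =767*80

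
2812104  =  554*5076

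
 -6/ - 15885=2/5295=0.00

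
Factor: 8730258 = 2^1*3^1 * 1455043^1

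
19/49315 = 19/49315 = 0.00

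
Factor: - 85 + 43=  - 42  =  - 2^1*3^1*7^1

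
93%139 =93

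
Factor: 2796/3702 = 2^1*233^1*617^( - 1)= 466/617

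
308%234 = 74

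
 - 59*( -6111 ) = 360549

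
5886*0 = 0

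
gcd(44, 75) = 1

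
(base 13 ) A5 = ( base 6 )343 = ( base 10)135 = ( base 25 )5A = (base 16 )87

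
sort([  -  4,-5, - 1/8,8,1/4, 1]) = [ - 5, - 4, - 1/8, 1/4, 1, 8 ] 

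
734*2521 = 1850414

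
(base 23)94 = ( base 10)211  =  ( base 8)323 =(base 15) e1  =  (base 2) 11010011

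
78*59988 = 4679064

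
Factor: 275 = 5^2*11^1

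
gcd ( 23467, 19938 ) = 1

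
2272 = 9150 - 6878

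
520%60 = 40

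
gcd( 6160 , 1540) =1540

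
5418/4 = 2709/2 = 1354.50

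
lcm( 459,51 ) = 459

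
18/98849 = 18/98849 = 0.00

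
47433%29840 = 17593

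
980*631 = 618380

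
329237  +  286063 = 615300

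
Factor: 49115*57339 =2816204985  =  3^2*5^1 * 11^1 * 19^1*23^1*47^1*277^1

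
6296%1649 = 1349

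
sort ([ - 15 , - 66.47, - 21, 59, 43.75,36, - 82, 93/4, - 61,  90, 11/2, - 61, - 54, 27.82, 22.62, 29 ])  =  [ - 82,-66.47 ,-61, - 61, - 54, - 21, - 15, 11/2,22.62,  93/4, 27.82, 29,36, 43.75,59, 90] 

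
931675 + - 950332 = -18657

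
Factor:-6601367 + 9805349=2^1*3^3*59333^1 = 3203982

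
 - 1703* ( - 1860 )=3167580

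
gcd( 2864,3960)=8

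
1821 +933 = 2754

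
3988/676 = 997/169 = 5.90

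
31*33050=1024550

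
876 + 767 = 1643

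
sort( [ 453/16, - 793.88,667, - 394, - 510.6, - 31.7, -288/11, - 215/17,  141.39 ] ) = [  -  793.88, - 510.6, - 394, - 31.7, - 288/11, - 215/17,  453/16, 141.39 , 667 ]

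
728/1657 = 728/1657 = 0.44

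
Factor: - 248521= - 7^1*13^1*2731^1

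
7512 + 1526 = 9038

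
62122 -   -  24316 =86438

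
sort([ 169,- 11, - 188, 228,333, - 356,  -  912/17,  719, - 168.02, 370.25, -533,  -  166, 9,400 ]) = [-533, - 356, - 188,  -  168.02, - 166 , -912/17 , - 11,9,  169, 228, 333,370.25, 400, 719 ]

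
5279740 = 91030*58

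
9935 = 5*1987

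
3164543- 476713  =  2687830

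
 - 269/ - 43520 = 269/43520  =  0.01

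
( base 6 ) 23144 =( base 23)65F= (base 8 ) 6350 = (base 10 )3304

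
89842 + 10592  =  100434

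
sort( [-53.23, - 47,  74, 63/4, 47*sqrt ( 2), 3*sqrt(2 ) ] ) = [ - 53.23,-47,3*sqrt( 2 ),  63/4, 47*sqrt(2 ), 74 ]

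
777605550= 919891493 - 142285943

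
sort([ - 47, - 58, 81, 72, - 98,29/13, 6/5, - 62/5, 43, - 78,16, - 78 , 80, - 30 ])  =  [ - 98, - 78 , - 78, - 58, - 47, - 30, - 62/5,6/5, 29/13,16,  43,72,80,81] 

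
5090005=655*7771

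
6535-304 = 6231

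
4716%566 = 188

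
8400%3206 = 1988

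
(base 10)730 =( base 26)122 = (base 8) 1332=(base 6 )3214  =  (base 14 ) 3a2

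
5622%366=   132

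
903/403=2+97/403 = 2.24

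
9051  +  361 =9412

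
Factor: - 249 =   -  3^1*83^1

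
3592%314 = 138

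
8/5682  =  4/2841 = 0.00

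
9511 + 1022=10533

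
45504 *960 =43683840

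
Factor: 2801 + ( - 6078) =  - 3277 = -29^1 * 113^1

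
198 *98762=19554876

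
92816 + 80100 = 172916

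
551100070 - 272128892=278971178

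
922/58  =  15 + 26/29 =15.90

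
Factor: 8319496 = 2^3*71^1*97^1*151^1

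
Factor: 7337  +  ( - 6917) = 420 = 2^2*3^1 *5^1*7^1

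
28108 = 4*7027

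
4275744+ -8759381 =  - 4483637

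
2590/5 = 518 = 518.00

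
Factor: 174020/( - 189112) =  - 565/614=   - 2^ (  -  1) * 5^1*113^1*307^( - 1) 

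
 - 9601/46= - 9601/46  =  -208.72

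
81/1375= 81/1375 = 0.06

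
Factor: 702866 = 2^1*457^1 * 769^1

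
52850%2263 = 801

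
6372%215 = 137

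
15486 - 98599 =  - 83113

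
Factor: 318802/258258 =3^(-1)*7^( - 1)*13^ ( - 1) * 337^1 = 337/273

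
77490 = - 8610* ( - 9)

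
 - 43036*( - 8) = 344288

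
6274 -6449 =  - 175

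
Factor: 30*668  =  20040 = 2^3*3^1*5^1*167^1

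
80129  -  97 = 80032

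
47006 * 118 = 5546708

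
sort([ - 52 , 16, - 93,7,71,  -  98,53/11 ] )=[-98, - 93 , - 52,53/11 , 7,16,71] 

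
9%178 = 9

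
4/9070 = 2/4535=0.00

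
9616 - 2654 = 6962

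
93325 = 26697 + 66628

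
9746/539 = 886/49 = 18.08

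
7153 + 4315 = 11468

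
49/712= 49/712=0.07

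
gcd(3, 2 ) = 1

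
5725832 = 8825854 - 3100022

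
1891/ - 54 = -36+53/54 = - 35.02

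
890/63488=445/31744 = 0.01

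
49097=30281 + 18816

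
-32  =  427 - 459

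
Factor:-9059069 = -653^1*13873^1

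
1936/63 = 1936/63 = 30.73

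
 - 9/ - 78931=9/78931= 0.00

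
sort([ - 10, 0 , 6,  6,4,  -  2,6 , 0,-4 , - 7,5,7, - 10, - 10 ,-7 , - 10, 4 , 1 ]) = [ - 10, - 10, -10,-10,-7, - 7, - 4,-2,  0, 0, 1 , 4,4, 5, 6,  6, 6,7]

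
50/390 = 5/39 = 0.13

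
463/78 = 463/78 = 5.94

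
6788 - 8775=-1987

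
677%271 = 135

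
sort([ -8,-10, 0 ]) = [ - 10, - 8 , 0]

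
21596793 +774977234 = 796574027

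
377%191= 186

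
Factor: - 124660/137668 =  - 5^1*23^1 * 127^ (- 1) = - 115/127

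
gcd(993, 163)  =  1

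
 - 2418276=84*( - 28789)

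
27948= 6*4658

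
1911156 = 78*24502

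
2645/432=6  +  53/432 = 6.12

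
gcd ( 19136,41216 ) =1472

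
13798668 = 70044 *197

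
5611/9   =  623 +4/9 = 623.44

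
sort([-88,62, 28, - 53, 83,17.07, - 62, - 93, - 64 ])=[ - 93, - 88, - 64,-62,- 53,17.07, 28,62 , 83]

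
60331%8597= 152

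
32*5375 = 172000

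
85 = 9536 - 9451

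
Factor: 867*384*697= 232050816  =  2^7*3^2*17^3 *41^1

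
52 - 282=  - 230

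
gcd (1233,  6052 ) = 1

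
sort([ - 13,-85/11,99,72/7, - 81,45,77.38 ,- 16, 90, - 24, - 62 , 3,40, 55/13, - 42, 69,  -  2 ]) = [ - 81, - 62, - 42, - 24  ,  -  16, - 13, -85/11, - 2,3 , 55/13,72/7,  40, 45, 69, 77.38,90, 99 ] 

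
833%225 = 158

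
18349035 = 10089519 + 8259516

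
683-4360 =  - 3677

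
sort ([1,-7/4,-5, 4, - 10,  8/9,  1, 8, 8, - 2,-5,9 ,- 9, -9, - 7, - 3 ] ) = [ - 10,  -  9, - 9,-7, - 5,-5, - 3, - 2, -7/4, 8/9,1, 1,4,  8, 8, 9]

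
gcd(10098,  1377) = 459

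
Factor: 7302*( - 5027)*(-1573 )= 2^1*3^1*11^3*13^1*457^1*1217^1 = 57740353242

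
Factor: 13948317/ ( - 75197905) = - 3^2*5^( - 1 )*317^1*929^( - 1)*4889^1*16189^( - 1)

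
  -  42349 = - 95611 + 53262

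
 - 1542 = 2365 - 3907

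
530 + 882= 1412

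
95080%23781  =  23737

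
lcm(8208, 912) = 8208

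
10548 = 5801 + 4747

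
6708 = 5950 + 758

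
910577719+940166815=1850744534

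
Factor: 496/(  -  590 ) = - 248/295= - 2^3*5^( - 1)*31^1*59^( - 1 )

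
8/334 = 4/167  =  0.02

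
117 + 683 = 800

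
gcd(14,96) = 2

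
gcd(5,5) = 5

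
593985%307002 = 286983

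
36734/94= 390 + 37/47 = 390.79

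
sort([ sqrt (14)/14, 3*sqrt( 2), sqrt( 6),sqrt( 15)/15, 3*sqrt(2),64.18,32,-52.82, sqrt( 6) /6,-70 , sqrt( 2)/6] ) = [  -  70, - 52.82,sqrt( 2) /6, sqrt(15 ) /15, sqrt (14)/14 , sqrt( 6)/6,sqrt(6 ), 3*sqrt( 2 ), 3*sqrt( 2), 32,  64.18] 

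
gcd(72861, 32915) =1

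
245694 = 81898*3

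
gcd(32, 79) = 1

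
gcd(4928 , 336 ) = 112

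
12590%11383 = 1207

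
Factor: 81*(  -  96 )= - 7776 = -2^5*3^5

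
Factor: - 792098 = -2^1*17^1*23297^1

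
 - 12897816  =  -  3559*3624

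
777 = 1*777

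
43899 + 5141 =49040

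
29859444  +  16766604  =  46626048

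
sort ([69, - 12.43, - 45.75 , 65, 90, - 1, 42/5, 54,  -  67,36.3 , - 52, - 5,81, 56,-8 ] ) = [ - 67, - 52, - 45.75, - 12.43,-8, - 5, - 1, 42/5, 36.3,54, 56, 65, 69,81, 90] 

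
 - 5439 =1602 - 7041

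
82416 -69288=13128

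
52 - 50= 2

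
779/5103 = 779/5103= 0.15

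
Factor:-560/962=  -280/481=-2^3*5^1*7^1*13^(-1)*37^ (-1 ) 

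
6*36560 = 219360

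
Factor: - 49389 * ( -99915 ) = 4934701935   =  3^2*5^1*101^1*163^1 *6661^1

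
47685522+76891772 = 124577294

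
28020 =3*9340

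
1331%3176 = 1331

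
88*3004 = 264352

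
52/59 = 52/59 = 0.88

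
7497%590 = 417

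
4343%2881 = 1462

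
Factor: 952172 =2^2*13^1*18311^1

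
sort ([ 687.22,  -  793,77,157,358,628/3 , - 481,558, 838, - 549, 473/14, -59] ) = [ - 793,  -  549, - 481, - 59,  473/14, 77,157, 628/3,358, 558,687.22, 838 ]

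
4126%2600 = 1526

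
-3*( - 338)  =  1014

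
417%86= 73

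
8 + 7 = 15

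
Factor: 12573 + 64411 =76984 = 2^3*9623^1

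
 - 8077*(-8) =64616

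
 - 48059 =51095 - 99154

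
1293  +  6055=7348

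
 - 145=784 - 929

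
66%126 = 66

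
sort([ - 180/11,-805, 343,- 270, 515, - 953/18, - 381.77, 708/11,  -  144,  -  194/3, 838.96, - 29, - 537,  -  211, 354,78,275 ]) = [ - 805,-537, - 381.77, - 270, - 211, - 144, - 194/3,-953/18, - 29,  -  180/11, 708/11,78,  275, 343, 354,515, 838.96]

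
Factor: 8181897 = 3^1* 2727299^1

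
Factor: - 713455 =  - 5^1*293^1*487^1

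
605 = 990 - 385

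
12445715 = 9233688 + 3212027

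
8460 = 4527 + 3933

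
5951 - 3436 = 2515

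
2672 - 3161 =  - 489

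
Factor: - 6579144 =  -2^3 * 3^4*11^1*13^1 *71^1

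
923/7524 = 923/7524 =0.12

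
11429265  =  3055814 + 8373451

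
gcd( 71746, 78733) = 1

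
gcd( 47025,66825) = 2475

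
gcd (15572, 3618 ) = 2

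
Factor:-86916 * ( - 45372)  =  2^4*3^2* 19^1*199^1 *7243^1 = 3943552752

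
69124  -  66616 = 2508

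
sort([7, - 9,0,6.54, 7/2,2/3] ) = [ - 9, 0,2/3,7/2, 6.54, 7 ] 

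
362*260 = 94120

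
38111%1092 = 983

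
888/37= 24 = 24.00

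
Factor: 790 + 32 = 2^1 *3^1*137^1 = 822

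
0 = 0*62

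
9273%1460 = 513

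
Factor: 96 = 2^5*3^1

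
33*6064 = 200112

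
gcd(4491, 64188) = 9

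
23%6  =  5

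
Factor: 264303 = 3^4*13^1*251^1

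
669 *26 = 17394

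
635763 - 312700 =323063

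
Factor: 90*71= 2^1 * 3^2*5^1*71^1=6390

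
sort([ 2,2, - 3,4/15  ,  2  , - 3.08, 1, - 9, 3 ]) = [ - 9, - 3.08, - 3,4/15,1,2,2, 2, 3] 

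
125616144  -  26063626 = 99552518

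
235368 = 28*8406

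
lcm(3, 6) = 6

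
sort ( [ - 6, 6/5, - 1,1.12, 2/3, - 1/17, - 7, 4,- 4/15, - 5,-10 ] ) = [ - 10,-7,  -  6, - 5,-1,-4/15,-1/17,2/3, 1.12, 6/5,4]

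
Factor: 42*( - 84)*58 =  - 2^4* 3^2*7^2*29^1 = - 204624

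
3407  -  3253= 154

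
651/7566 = 217/2522= 0.09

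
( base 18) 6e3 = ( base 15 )9B9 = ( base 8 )4227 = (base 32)24n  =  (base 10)2199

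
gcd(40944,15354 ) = 5118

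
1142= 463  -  -679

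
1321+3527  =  4848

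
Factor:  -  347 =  - 347^1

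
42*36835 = 1547070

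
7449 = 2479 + 4970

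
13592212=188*72299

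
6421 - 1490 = 4931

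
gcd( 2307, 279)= 3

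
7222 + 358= 7580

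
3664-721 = 2943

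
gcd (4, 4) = 4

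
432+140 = 572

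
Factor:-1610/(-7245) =2^1*3^ ( -2 ) = 2/9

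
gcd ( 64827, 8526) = 147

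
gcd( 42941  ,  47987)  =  1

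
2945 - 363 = 2582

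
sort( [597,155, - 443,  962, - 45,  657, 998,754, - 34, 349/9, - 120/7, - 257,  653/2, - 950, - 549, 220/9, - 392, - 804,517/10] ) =[ - 950, - 804, - 549, - 443 , - 392, - 257, - 45, - 34, - 120/7, 220/9,349/9, 517/10, 155,653/2, 597,657, 754,  962,998 ] 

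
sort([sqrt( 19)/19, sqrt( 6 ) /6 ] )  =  [sqrt( 19)/19,sqrt (6)/6]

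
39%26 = 13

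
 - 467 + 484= 17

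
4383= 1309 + 3074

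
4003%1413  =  1177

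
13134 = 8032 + 5102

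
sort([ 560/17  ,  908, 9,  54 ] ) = [ 9, 560/17, 54, 908]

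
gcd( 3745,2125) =5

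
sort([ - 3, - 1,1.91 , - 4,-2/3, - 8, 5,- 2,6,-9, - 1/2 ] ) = [ -9,- 8,-4,-3 ,-2, - 1, - 2/3 , - 1/2, 1.91,5, 6 ] 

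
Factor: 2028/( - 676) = -3^1=- 3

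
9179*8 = 73432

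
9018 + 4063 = 13081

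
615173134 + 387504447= 1002677581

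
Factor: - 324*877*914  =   - 259711272 = - 2^3*3^4*457^1*877^1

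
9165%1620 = 1065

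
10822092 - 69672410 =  - 58850318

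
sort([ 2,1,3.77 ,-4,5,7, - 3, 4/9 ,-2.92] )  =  [ - 4, - 3, -2.92,4/9,1,2, 3.77,5,  7] 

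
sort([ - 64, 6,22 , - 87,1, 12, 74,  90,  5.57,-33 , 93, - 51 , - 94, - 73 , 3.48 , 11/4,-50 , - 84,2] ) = [ - 94, - 87, - 84, - 73,- 64 , - 51, - 50,-33 , 1 , 2 , 11/4,3.48 , 5.57,  6, 12, 22 , 74, 90 , 93]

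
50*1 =50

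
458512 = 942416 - 483904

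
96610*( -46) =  -4444060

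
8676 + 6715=15391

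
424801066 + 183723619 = 608524685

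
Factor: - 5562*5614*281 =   -  8774244108 =- 2^2*3^3*7^1*103^1*281^1*401^1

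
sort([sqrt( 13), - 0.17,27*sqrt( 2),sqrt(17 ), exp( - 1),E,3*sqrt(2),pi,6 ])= [-0.17,exp(  -  1 ),E, pi, sqrt(13 ), sqrt(17), 3*sqrt( 2),  6,27*sqrt(2)]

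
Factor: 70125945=3^1*5^1*4675063^1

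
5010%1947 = 1116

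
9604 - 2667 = 6937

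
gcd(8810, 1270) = 10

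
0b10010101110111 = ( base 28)c6f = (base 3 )111011020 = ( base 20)13jb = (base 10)9591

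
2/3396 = 1/1698 = 0.00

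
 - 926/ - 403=2 + 120/403  =  2.30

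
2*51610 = 103220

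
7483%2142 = 1057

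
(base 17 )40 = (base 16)44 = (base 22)32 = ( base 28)2C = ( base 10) 68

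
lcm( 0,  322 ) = 0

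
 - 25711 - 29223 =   -  54934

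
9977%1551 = 671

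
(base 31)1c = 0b101011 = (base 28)1f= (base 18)27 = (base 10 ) 43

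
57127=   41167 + 15960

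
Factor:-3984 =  - 2^4*3^1*83^1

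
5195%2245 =705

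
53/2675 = 53/2675 = 0.02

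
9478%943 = 48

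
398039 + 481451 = 879490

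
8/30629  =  8/30629=0.00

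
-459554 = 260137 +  - 719691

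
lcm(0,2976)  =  0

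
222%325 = 222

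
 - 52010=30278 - 82288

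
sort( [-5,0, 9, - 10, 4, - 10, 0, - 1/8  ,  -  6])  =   [ - 10, - 10,  -  6, - 5, - 1/8,0,0,4, 9]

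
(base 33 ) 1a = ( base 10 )43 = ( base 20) 23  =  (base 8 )53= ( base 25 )1i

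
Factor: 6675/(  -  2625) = - 5^( - 1)*7^( - 1)*89^1 = - 89/35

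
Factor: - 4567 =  - 4567^1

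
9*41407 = 372663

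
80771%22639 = 12854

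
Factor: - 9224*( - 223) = 2056952 = 2^3*223^1*1153^1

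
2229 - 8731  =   - 6502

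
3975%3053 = 922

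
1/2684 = 1/2684 = 0.00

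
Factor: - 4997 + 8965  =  3968= 2^7  *31^1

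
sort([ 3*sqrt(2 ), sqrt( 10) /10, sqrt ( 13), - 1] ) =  [ - 1 , sqrt( 10 )/10,sqrt(13),3*sqrt( 2) ] 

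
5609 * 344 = 1929496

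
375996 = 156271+219725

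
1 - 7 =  - 6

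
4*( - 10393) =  - 41572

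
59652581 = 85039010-25386429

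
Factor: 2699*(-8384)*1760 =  - 39826012160 = - 2^11*5^1*11^1*131^1*2699^1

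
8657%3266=2125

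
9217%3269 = 2679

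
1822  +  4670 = 6492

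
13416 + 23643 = 37059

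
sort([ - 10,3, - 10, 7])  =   [ - 10, - 10, 3 , 7] 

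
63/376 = 63/376 = 0.17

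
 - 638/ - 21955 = 638/21955 = 0.03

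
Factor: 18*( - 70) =-1260= - 2^2* 3^2* 5^1*7^1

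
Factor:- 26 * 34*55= - 2^2*5^1*11^1*13^1*17^1 = - 48620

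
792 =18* 44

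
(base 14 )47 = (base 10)63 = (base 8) 77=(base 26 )2b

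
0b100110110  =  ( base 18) H4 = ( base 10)310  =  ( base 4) 10312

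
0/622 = 0 = 0.00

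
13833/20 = 691 + 13/20 =691.65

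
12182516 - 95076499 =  - 82893983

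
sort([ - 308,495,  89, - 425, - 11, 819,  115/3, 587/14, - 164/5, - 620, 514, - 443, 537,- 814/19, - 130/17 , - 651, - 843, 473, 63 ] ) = [ - 843,  -  651, - 620, - 443, - 425, - 308,-814/19, - 164/5, - 11,-130/17,115/3, 587/14,63,89, 473,495,  514,537,819 ]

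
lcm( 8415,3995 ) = 395505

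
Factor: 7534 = 2^1* 3767^1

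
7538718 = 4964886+2573832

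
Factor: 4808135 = 5^1 * 961627^1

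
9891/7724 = 1+2167/7724 = 1.28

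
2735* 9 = 24615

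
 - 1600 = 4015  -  5615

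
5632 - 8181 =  -2549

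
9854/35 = 9854/35  =  281.54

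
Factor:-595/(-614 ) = 2^(-1 ) * 5^1*7^1*17^1*307^(- 1)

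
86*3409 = 293174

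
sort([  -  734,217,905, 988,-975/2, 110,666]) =[ - 734, - 975/2,110,217,666,905, 988 ] 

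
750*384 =288000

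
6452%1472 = 564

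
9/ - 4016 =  - 9/4016= - 0.00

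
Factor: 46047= 3^1*15349^1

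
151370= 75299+76071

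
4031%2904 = 1127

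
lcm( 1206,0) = 0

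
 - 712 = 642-1354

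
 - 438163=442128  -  880291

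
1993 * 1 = 1993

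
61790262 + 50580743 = 112371005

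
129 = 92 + 37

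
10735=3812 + 6923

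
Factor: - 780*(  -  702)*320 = 175219200= 2^9*3^4*5^2 * 13^2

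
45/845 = 9/169= 0.05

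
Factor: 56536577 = 17^1*3325681^1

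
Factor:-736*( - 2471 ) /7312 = 2^1*7^1  *  23^1*353^1 *457^ ( - 1) = 113666/457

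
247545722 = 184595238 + 62950484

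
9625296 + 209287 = 9834583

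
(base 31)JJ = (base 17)21d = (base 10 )608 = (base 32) j0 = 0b1001100000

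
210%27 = 21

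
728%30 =8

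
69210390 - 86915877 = - 17705487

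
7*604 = 4228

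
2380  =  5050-2670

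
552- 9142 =-8590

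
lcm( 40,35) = 280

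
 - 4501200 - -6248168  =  1746968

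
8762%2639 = 845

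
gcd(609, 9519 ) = 3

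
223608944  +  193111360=416720304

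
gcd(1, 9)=1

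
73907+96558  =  170465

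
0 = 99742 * 0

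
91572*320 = 29303040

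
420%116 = 72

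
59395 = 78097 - 18702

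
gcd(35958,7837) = 461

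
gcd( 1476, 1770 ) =6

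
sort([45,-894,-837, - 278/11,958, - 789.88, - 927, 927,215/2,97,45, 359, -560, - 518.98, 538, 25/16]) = [ - 927,-894,-837, - 789.88, - 560,-518.98,-278/11, 25/16, 45,45, 97, 215/2,359,  538, 927, 958 ] 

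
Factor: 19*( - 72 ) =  - 2^3*3^2*19^1 = - 1368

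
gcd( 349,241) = 1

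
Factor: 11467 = 11467^1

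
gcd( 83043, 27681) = 27681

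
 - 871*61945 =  - 53954095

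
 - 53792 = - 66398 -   -  12606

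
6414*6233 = 39978462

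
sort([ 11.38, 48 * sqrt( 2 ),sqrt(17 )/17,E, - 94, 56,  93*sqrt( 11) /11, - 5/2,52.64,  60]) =[ - 94,- 5/2,sqrt( 17 )/17,E,11.38, 93*sqrt( 11)/11, 52.64, 56,60,48*sqrt( 2) ] 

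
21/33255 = 7/11085 = 0.00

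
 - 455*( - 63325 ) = 28812875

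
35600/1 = 35600 = 35600.00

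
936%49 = 5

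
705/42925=141/8585 = 0.02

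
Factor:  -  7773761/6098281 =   -  7^( - 1)*137^ ( - 1)*6359^( - 1 )*7773761^1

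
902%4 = 2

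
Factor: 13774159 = 7^1*29^1*67853^1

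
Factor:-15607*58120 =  - 2^3*5^1*1453^1*15607^1 = -907078840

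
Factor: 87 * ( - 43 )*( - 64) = 239424 = 2^6*3^1*29^1*43^1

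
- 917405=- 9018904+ 8101499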